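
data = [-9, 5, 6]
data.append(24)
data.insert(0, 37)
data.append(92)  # [37, -9, 5, 6, 24, 92]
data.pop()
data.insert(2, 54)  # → [37, -9, 54, 5, 6, 24]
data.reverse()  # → [24, 6, 5, 54, -9, 37]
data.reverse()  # [37, -9, 54, 5, 6, 24]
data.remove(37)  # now [-9, 54, 5, 6, 24]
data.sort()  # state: [-9, 5, 6, 24, 54]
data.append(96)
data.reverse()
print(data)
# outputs [96, 54, 24, 6, 5, -9]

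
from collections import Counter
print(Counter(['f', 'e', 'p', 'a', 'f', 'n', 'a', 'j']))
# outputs Counter({'f': 2, 'a': 2, 'e': 1, 'p': 1, 'n': 1, 'j': 1})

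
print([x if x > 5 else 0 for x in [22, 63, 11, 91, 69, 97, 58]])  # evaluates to [22, 63, 11, 91, 69, 97, 58]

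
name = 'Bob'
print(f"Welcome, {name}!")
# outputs Welcome, Bob!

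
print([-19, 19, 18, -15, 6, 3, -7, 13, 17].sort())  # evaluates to None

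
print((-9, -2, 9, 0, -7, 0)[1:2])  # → (-2,)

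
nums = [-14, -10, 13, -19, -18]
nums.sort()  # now [-19, -18, -14, -10, 13]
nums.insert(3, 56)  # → [-19, -18, -14, 56, -10, 13]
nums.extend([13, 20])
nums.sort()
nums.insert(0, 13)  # [13, -19, -18, -14, -10, 13, 13, 20, 56]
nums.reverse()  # [56, 20, 13, 13, -10, -14, -18, -19, 13]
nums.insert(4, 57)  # [56, 20, 13, 13, 57, -10, -14, -18, -19, 13]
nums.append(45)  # [56, 20, 13, 13, 57, -10, -14, -18, -19, 13, 45]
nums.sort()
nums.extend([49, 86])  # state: [-19, -18, -14, -10, 13, 13, 13, 20, 45, 56, 57, 49, 86]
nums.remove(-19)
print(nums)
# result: [-18, -14, -10, 13, 13, 13, 20, 45, 56, 57, 49, 86]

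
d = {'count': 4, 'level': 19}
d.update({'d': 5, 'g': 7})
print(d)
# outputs {'count': 4, 'level': 19, 'd': 5, 'g': 7}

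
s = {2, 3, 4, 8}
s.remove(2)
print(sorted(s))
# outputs [3, 4, 8]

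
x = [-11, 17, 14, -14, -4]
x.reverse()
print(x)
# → [-4, -14, 14, 17, -11]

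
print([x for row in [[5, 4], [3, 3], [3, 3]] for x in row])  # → [5, 4, 3, 3, 3, 3]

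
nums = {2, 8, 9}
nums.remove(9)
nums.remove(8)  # {2}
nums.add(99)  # {2, 99}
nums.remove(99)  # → {2}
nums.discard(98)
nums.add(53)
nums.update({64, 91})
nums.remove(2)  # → {53, 64, 91}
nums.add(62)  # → {53, 62, 64, 91}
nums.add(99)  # {53, 62, 64, 91, 99}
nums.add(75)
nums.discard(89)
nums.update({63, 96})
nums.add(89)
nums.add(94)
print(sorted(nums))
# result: [53, 62, 63, 64, 75, 89, 91, 94, 96, 99]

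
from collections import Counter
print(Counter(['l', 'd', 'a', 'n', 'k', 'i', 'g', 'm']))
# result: Counter({'l': 1, 'd': 1, 'a': 1, 'n': 1, 'k': 1, 'i': 1, 'g': 1, 'm': 1})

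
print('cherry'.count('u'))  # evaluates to 0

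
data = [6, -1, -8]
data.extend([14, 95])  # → [6, -1, -8, 14, 95]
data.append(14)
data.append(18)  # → [6, -1, -8, 14, 95, 14, 18]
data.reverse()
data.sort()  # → [-8, -1, 6, 14, 14, 18, 95]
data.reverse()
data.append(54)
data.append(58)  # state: [95, 18, 14, 14, 6, -1, -8, 54, 58]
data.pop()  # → 58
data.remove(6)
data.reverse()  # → [54, -8, -1, 14, 14, 18, 95]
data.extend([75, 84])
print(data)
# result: [54, -8, -1, 14, 14, 18, 95, 75, 84]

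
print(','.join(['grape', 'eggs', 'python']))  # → grape,eggs,python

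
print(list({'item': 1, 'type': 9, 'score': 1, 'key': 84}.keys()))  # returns ['item', 'type', 'score', 'key']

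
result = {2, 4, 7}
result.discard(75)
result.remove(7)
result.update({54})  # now {2, 4, 54}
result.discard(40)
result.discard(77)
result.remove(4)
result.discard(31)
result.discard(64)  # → {2, 54}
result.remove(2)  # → {54}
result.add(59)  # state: {54, 59}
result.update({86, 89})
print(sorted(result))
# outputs [54, 59, 86, 89]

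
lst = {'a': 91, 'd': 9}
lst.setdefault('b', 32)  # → 32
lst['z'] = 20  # {'a': 91, 'd': 9, 'b': 32, 'z': 20}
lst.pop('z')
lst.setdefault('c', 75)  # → 75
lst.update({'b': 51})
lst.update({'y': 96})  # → {'a': 91, 'd': 9, 'b': 51, 'c': 75, 'y': 96}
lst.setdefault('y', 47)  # 96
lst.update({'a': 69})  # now {'a': 69, 'd': 9, 'b': 51, 'c': 75, 'y': 96}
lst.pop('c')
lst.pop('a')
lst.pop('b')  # 51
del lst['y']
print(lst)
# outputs {'d': 9}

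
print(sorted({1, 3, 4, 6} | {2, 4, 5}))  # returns [1, 2, 3, 4, 5, 6]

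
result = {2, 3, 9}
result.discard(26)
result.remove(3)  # {2, 9}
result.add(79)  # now {2, 9, 79}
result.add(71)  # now {2, 9, 71, 79}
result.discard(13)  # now {2, 9, 71, 79}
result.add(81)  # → {2, 9, 71, 79, 81}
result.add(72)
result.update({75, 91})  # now {2, 9, 71, 72, 75, 79, 81, 91}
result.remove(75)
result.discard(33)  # {2, 9, 71, 72, 79, 81, 91}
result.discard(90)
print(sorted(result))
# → [2, 9, 71, 72, 79, 81, 91]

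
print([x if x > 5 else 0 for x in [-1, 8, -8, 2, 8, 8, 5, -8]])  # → [0, 8, 0, 0, 8, 8, 0, 0]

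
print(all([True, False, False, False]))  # False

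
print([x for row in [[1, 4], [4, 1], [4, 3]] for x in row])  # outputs [1, 4, 4, 1, 4, 3]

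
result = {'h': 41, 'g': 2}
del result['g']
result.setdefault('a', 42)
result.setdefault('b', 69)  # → 69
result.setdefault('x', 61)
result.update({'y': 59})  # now {'h': 41, 'a': 42, 'b': 69, 'x': 61, 'y': 59}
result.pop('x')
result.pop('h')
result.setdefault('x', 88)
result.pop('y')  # 59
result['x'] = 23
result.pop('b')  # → 69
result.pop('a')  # 42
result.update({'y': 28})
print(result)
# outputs {'x': 23, 'y': 28}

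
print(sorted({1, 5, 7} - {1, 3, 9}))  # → [5, 7]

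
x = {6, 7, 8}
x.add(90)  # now {6, 7, 8, 90}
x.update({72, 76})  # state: {6, 7, 8, 72, 76, 90}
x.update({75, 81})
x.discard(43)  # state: {6, 7, 8, 72, 75, 76, 81, 90}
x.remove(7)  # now {6, 8, 72, 75, 76, 81, 90}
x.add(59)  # {6, 8, 59, 72, 75, 76, 81, 90}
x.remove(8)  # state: {6, 59, 72, 75, 76, 81, 90}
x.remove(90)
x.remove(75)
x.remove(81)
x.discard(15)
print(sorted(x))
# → [6, 59, 72, 76]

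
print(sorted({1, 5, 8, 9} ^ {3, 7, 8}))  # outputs [1, 3, 5, 7, 9]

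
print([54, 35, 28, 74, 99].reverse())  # None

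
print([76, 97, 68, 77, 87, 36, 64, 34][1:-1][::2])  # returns [97, 77, 36]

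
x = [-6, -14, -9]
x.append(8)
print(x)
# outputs [-6, -14, -9, 8]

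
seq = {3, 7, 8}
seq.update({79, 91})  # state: {3, 7, 8, 79, 91}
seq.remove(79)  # {3, 7, 8, 91}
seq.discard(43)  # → {3, 7, 8, 91}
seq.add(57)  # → {3, 7, 8, 57, 91}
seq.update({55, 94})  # {3, 7, 8, 55, 57, 91, 94}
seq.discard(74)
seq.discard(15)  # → {3, 7, 8, 55, 57, 91, 94}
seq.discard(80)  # {3, 7, 8, 55, 57, 91, 94}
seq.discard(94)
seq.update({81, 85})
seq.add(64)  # {3, 7, 8, 55, 57, 64, 81, 85, 91}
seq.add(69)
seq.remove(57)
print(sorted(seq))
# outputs [3, 7, 8, 55, 64, 69, 81, 85, 91]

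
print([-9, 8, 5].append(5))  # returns None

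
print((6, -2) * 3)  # (6, -2, 6, -2, 6, -2)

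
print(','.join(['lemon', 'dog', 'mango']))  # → lemon,dog,mango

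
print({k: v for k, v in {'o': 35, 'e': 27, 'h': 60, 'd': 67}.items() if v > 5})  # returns {'o': 35, 'e': 27, 'h': 60, 'd': 67}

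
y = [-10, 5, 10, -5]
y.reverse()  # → [-5, 10, 5, -10]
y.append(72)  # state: [-5, 10, 5, -10, 72]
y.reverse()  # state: [72, -10, 5, 10, -5]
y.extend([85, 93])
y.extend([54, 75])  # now [72, -10, 5, 10, -5, 85, 93, 54, 75]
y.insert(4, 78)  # [72, -10, 5, 10, 78, -5, 85, 93, 54, 75]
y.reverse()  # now [75, 54, 93, 85, -5, 78, 10, 5, -10, 72]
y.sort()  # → [-10, -5, 5, 10, 54, 72, 75, 78, 85, 93]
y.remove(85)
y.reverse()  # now [93, 78, 75, 72, 54, 10, 5, -5, -10]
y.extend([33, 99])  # [93, 78, 75, 72, 54, 10, 5, -5, -10, 33, 99]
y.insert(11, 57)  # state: [93, 78, 75, 72, 54, 10, 5, -5, -10, 33, 99, 57]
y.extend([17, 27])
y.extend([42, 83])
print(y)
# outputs [93, 78, 75, 72, 54, 10, 5, -5, -10, 33, 99, 57, 17, 27, 42, 83]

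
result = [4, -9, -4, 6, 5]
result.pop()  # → 5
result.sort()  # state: [-9, -4, 4, 6]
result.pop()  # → 6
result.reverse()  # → [4, -4, -9]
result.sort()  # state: [-9, -4, 4]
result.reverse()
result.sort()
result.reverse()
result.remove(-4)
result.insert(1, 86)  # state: [4, 86, -9]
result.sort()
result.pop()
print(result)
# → [-9, 4]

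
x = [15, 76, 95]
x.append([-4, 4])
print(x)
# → [15, 76, 95, [-4, 4]]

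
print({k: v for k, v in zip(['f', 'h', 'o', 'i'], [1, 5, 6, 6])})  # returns {'f': 1, 'h': 5, 'o': 6, 'i': 6}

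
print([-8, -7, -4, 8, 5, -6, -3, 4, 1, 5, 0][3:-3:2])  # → [8, -6, 4]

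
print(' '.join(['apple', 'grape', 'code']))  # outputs apple grape code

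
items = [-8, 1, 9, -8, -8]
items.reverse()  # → [-8, -8, 9, 1, -8]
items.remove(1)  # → [-8, -8, 9, -8]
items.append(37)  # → [-8, -8, 9, -8, 37]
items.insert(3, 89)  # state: [-8, -8, 9, 89, -8, 37]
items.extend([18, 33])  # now [-8, -8, 9, 89, -8, 37, 18, 33]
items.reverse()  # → [33, 18, 37, -8, 89, 9, -8, -8]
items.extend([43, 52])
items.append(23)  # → [33, 18, 37, -8, 89, 9, -8, -8, 43, 52, 23]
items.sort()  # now [-8, -8, -8, 9, 18, 23, 33, 37, 43, 52, 89]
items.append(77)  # [-8, -8, -8, 9, 18, 23, 33, 37, 43, 52, 89, 77]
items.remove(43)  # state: [-8, -8, -8, 9, 18, 23, 33, 37, 52, 89, 77]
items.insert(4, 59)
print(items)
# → [-8, -8, -8, 9, 59, 18, 23, 33, 37, 52, 89, 77]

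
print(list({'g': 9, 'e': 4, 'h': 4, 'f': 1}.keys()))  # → ['g', 'e', 'h', 'f']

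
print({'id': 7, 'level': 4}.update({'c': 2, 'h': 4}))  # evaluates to None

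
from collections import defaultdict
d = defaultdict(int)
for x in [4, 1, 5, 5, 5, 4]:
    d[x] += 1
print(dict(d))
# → {4: 2, 1: 1, 5: 3}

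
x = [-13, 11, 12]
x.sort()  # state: [-13, 11, 12]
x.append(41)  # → [-13, 11, 12, 41]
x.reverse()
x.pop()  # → -13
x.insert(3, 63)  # [41, 12, 11, 63]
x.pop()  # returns 63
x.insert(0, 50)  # [50, 41, 12, 11]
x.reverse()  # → [11, 12, 41, 50]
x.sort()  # [11, 12, 41, 50]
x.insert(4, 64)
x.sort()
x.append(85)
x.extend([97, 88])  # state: [11, 12, 41, 50, 64, 85, 97, 88]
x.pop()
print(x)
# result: [11, 12, 41, 50, 64, 85, 97]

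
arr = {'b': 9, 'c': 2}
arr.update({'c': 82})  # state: {'b': 9, 'c': 82}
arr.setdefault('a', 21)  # 21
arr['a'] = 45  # {'b': 9, 'c': 82, 'a': 45}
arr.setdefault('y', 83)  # 83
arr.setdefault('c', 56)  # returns 82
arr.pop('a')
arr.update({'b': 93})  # {'b': 93, 'c': 82, 'y': 83}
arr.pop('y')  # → 83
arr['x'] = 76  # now {'b': 93, 'c': 82, 'x': 76}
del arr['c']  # {'b': 93, 'x': 76}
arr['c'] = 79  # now {'b': 93, 'x': 76, 'c': 79}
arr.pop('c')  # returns 79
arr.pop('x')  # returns 76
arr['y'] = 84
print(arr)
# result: {'b': 93, 'y': 84}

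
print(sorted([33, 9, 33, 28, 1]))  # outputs [1, 9, 28, 33, 33]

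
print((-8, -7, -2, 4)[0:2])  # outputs (-8, -7)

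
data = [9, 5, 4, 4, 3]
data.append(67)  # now [9, 5, 4, 4, 3, 67]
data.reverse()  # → [67, 3, 4, 4, 5, 9]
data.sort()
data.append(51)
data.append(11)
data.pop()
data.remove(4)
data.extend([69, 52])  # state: [3, 4, 5, 9, 67, 51, 69, 52]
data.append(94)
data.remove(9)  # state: [3, 4, 5, 67, 51, 69, 52, 94]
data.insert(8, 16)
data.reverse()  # [16, 94, 52, 69, 51, 67, 5, 4, 3]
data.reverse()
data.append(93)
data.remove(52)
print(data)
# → [3, 4, 5, 67, 51, 69, 94, 16, 93]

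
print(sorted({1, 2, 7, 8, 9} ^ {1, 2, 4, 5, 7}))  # [4, 5, 8, 9]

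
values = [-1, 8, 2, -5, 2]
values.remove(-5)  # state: [-1, 8, 2, 2]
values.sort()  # [-1, 2, 2, 8]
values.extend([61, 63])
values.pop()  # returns 63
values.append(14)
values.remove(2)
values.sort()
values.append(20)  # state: [-1, 2, 8, 14, 61, 20]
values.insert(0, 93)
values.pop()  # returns 20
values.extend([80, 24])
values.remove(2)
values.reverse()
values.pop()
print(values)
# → [24, 80, 61, 14, 8, -1]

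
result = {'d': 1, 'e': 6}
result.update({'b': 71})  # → {'d': 1, 'e': 6, 'b': 71}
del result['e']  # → {'d': 1, 'b': 71}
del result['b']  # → {'d': 1}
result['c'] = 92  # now {'d': 1, 'c': 92}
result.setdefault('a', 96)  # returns 96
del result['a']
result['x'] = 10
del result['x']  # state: {'d': 1, 'c': 92}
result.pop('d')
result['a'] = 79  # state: {'c': 92, 'a': 79}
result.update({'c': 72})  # {'c': 72, 'a': 79}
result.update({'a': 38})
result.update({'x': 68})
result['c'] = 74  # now {'c': 74, 'a': 38, 'x': 68}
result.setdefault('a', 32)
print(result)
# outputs {'c': 74, 'a': 38, 'x': 68}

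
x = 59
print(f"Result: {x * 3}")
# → Result: 177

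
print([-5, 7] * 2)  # [-5, 7, -5, 7]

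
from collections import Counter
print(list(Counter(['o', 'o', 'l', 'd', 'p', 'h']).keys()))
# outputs ['o', 'l', 'd', 'p', 'h']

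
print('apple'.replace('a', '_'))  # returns _pple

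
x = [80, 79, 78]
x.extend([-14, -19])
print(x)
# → [80, 79, 78, -14, -19]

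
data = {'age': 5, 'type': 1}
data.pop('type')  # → 1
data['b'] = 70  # {'age': 5, 'b': 70}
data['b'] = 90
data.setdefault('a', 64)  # 64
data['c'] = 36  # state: {'age': 5, 'b': 90, 'a': 64, 'c': 36}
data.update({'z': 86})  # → {'age': 5, 'b': 90, 'a': 64, 'c': 36, 'z': 86}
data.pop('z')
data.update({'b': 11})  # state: {'age': 5, 'b': 11, 'a': 64, 'c': 36}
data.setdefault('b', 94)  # 11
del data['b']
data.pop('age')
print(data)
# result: {'a': 64, 'c': 36}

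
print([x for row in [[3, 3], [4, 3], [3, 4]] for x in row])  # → [3, 3, 4, 3, 3, 4]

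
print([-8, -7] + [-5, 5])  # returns [-8, -7, -5, 5]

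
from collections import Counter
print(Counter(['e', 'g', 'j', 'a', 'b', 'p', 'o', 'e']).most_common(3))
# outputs [('e', 2), ('g', 1), ('j', 1)]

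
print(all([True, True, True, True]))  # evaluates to True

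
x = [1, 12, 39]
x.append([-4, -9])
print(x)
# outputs [1, 12, 39, [-4, -9]]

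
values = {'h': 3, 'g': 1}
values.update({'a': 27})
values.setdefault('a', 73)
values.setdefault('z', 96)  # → 96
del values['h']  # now {'g': 1, 'a': 27, 'z': 96}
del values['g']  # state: {'a': 27, 'z': 96}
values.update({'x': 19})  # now {'a': 27, 'z': 96, 'x': 19}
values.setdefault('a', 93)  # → 27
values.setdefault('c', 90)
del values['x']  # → {'a': 27, 'z': 96, 'c': 90}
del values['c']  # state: {'a': 27, 'z': 96}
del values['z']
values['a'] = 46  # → {'a': 46}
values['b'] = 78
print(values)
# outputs {'a': 46, 'b': 78}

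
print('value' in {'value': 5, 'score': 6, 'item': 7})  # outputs True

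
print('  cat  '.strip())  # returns cat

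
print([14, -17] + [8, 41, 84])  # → [14, -17, 8, 41, 84]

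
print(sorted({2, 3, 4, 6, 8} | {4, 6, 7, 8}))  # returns [2, 3, 4, 6, 7, 8]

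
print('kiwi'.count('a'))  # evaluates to 0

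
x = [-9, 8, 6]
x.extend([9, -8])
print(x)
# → [-9, 8, 6, 9, -8]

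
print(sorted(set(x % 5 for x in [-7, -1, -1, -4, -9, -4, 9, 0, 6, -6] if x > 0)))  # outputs [1, 4]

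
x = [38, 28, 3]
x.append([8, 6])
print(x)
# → [38, 28, 3, [8, 6]]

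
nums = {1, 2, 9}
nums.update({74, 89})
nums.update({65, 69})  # {1, 2, 9, 65, 69, 74, 89}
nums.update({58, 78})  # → {1, 2, 9, 58, 65, 69, 74, 78, 89}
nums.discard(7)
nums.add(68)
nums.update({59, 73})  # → {1, 2, 9, 58, 59, 65, 68, 69, 73, 74, 78, 89}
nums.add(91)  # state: {1, 2, 9, 58, 59, 65, 68, 69, 73, 74, 78, 89, 91}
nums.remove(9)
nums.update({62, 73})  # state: {1, 2, 58, 59, 62, 65, 68, 69, 73, 74, 78, 89, 91}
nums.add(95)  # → {1, 2, 58, 59, 62, 65, 68, 69, 73, 74, 78, 89, 91, 95}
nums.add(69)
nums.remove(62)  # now {1, 2, 58, 59, 65, 68, 69, 73, 74, 78, 89, 91, 95}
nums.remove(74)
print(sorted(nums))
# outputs [1, 2, 58, 59, 65, 68, 69, 73, 78, 89, 91, 95]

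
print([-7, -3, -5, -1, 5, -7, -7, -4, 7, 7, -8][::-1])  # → [-8, 7, 7, -4, -7, -7, 5, -1, -5, -3, -7]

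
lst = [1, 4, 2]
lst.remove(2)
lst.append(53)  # [1, 4, 53]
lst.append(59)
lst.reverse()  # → [59, 53, 4, 1]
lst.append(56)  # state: [59, 53, 4, 1, 56]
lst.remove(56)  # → [59, 53, 4, 1]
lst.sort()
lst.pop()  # 59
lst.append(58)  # [1, 4, 53, 58]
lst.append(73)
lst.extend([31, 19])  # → [1, 4, 53, 58, 73, 31, 19]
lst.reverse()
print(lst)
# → [19, 31, 73, 58, 53, 4, 1]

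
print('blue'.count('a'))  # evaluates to 0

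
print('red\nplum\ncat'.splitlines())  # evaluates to ['red', 'plum', 'cat']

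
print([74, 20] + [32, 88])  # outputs [74, 20, 32, 88]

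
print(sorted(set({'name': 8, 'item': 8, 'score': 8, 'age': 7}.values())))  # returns [7, 8]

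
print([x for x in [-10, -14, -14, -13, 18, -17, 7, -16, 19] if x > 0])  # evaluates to [18, 7, 19]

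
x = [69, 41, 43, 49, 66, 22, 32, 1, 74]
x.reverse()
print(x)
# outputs [74, 1, 32, 22, 66, 49, 43, 41, 69]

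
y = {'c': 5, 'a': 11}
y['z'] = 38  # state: {'c': 5, 'a': 11, 'z': 38}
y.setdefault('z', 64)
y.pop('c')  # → 5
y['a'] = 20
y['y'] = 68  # {'a': 20, 'z': 38, 'y': 68}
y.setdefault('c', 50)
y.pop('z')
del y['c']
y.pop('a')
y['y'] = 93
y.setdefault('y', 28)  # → 93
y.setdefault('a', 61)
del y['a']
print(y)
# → {'y': 93}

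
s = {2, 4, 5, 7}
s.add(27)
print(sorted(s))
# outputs [2, 4, 5, 7, 27]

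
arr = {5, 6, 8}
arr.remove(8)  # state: {5, 6}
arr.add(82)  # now {5, 6, 82}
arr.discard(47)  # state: {5, 6, 82}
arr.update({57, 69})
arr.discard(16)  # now {5, 6, 57, 69, 82}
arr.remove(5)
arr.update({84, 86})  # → {6, 57, 69, 82, 84, 86}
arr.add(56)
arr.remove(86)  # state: {6, 56, 57, 69, 82, 84}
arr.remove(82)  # {6, 56, 57, 69, 84}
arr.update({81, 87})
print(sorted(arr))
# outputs [6, 56, 57, 69, 81, 84, 87]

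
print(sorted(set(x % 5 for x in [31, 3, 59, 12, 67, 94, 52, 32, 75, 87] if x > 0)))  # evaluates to [0, 1, 2, 3, 4]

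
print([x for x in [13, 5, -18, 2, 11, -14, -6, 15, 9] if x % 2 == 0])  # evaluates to [-18, 2, -14, -6]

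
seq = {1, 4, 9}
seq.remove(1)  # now {4, 9}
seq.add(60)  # {4, 9, 60}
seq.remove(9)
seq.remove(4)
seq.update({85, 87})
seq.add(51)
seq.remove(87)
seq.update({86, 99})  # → {51, 60, 85, 86, 99}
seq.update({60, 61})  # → {51, 60, 61, 85, 86, 99}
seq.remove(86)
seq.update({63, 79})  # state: {51, 60, 61, 63, 79, 85, 99}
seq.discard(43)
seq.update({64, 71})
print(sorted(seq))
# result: [51, 60, 61, 63, 64, 71, 79, 85, 99]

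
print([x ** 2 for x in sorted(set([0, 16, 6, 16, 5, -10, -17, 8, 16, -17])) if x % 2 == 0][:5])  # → [100, 0, 36, 64, 256]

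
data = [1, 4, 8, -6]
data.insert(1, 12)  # [1, 12, 4, 8, -6]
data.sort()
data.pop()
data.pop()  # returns 8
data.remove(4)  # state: [-6, 1]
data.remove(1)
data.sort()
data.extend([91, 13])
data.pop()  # 13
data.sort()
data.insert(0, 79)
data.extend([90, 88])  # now [79, -6, 91, 90, 88]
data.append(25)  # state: [79, -6, 91, 90, 88, 25]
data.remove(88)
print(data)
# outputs [79, -6, 91, 90, 25]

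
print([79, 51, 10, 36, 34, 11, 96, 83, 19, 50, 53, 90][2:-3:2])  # [10, 34, 96, 19]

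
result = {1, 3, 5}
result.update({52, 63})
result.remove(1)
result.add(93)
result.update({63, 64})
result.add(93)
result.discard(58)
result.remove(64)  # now {3, 5, 52, 63, 93}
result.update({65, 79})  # {3, 5, 52, 63, 65, 79, 93}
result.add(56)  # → {3, 5, 52, 56, 63, 65, 79, 93}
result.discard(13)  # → {3, 5, 52, 56, 63, 65, 79, 93}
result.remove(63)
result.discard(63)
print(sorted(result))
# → [3, 5, 52, 56, 65, 79, 93]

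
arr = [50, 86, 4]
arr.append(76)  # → [50, 86, 4, 76]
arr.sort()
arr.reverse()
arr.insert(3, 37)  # [86, 76, 50, 37, 4]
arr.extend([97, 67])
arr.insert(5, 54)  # [86, 76, 50, 37, 4, 54, 97, 67]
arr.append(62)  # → [86, 76, 50, 37, 4, 54, 97, 67, 62]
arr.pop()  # 62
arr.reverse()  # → [67, 97, 54, 4, 37, 50, 76, 86]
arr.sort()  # [4, 37, 50, 54, 67, 76, 86, 97]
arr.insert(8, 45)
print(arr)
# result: [4, 37, 50, 54, 67, 76, 86, 97, 45]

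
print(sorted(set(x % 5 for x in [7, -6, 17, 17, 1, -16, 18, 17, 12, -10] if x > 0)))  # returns [1, 2, 3]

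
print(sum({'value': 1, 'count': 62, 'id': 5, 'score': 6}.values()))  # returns 74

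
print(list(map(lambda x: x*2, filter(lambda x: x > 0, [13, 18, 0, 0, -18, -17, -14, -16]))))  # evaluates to [26, 36]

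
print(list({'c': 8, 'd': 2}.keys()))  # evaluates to ['c', 'd']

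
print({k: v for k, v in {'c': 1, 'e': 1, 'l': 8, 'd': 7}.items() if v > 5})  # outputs {'l': 8, 'd': 7}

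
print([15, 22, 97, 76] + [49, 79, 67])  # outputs [15, 22, 97, 76, 49, 79, 67]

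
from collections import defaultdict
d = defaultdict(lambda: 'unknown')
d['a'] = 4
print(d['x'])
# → unknown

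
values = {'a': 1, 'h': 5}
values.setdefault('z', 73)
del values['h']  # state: {'a': 1, 'z': 73}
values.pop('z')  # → 73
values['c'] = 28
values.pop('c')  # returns 28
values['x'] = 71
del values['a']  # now {'x': 71}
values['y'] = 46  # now {'x': 71, 'y': 46}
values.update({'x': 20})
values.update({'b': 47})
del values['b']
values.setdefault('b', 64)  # 64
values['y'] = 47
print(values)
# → {'x': 20, 'y': 47, 'b': 64}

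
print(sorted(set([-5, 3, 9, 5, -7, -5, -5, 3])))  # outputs [-7, -5, 3, 5, 9]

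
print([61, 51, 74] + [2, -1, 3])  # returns [61, 51, 74, 2, -1, 3]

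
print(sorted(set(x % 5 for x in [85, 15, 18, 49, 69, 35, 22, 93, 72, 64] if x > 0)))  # [0, 2, 3, 4]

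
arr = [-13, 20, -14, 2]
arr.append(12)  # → [-13, 20, -14, 2, 12]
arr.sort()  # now [-14, -13, 2, 12, 20]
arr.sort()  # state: [-14, -13, 2, 12, 20]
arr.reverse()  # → [20, 12, 2, -13, -14]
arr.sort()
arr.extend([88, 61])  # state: [-14, -13, 2, 12, 20, 88, 61]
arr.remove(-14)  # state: [-13, 2, 12, 20, 88, 61]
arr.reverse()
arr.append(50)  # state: [61, 88, 20, 12, 2, -13, 50]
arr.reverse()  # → [50, -13, 2, 12, 20, 88, 61]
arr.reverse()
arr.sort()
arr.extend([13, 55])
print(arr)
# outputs [-13, 2, 12, 20, 50, 61, 88, 13, 55]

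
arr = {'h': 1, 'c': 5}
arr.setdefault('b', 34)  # 34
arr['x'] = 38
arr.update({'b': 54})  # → {'h': 1, 'c': 5, 'b': 54, 'x': 38}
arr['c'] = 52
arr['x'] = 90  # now {'h': 1, 'c': 52, 'b': 54, 'x': 90}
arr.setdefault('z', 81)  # 81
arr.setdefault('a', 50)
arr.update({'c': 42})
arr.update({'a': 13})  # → {'h': 1, 'c': 42, 'b': 54, 'x': 90, 'z': 81, 'a': 13}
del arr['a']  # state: {'h': 1, 'c': 42, 'b': 54, 'x': 90, 'z': 81}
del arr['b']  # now {'h': 1, 'c': 42, 'x': 90, 'z': 81}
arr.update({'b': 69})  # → {'h': 1, 'c': 42, 'x': 90, 'z': 81, 'b': 69}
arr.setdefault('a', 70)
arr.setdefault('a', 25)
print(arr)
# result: {'h': 1, 'c': 42, 'x': 90, 'z': 81, 'b': 69, 'a': 70}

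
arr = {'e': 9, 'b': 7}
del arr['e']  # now {'b': 7}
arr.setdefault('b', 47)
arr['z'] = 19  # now {'b': 7, 'z': 19}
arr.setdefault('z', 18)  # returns 19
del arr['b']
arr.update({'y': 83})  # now {'z': 19, 'y': 83}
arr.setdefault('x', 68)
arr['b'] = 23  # {'z': 19, 'y': 83, 'x': 68, 'b': 23}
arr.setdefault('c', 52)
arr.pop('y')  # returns 83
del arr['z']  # {'x': 68, 'b': 23, 'c': 52}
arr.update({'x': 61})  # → {'x': 61, 'b': 23, 'c': 52}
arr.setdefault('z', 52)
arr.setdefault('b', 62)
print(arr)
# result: {'x': 61, 'b': 23, 'c': 52, 'z': 52}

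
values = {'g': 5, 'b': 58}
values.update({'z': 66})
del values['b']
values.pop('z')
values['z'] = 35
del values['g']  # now {'z': 35}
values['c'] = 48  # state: {'z': 35, 'c': 48}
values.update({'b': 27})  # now {'z': 35, 'c': 48, 'b': 27}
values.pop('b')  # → 27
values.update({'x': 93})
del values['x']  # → {'z': 35, 'c': 48}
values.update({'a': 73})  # {'z': 35, 'c': 48, 'a': 73}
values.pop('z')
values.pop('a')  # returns 73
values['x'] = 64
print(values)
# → {'c': 48, 'x': 64}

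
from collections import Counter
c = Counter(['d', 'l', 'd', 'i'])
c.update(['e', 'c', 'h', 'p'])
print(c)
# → Counter({'d': 2, 'l': 1, 'i': 1, 'e': 1, 'c': 1, 'h': 1, 'p': 1})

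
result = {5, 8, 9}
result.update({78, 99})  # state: {5, 8, 9, 78, 99}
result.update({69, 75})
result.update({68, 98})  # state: {5, 8, 9, 68, 69, 75, 78, 98, 99}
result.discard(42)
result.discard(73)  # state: {5, 8, 9, 68, 69, 75, 78, 98, 99}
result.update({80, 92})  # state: {5, 8, 9, 68, 69, 75, 78, 80, 92, 98, 99}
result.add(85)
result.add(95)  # {5, 8, 9, 68, 69, 75, 78, 80, 85, 92, 95, 98, 99}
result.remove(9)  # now {5, 8, 68, 69, 75, 78, 80, 85, 92, 95, 98, 99}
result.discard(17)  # {5, 8, 68, 69, 75, 78, 80, 85, 92, 95, 98, 99}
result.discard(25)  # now {5, 8, 68, 69, 75, 78, 80, 85, 92, 95, 98, 99}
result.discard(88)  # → {5, 8, 68, 69, 75, 78, 80, 85, 92, 95, 98, 99}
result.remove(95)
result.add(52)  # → {5, 8, 52, 68, 69, 75, 78, 80, 85, 92, 98, 99}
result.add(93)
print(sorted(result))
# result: [5, 8, 52, 68, 69, 75, 78, 80, 85, 92, 93, 98, 99]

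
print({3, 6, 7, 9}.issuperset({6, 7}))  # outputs True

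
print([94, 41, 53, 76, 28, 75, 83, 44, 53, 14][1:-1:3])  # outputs [41, 28, 44]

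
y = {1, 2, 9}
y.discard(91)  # {1, 2, 9}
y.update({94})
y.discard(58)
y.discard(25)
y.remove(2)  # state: {1, 9, 94}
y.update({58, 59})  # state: {1, 9, 58, 59, 94}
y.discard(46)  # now {1, 9, 58, 59, 94}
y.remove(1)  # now {9, 58, 59, 94}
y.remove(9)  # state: {58, 59, 94}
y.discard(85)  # {58, 59, 94}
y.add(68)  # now {58, 59, 68, 94}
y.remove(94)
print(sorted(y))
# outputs [58, 59, 68]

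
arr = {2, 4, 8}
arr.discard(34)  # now {2, 4, 8}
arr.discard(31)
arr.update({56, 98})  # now {2, 4, 8, 56, 98}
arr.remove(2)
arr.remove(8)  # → {4, 56, 98}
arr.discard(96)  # {4, 56, 98}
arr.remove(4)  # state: {56, 98}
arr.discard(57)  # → {56, 98}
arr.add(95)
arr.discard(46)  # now {56, 95, 98}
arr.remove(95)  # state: {56, 98}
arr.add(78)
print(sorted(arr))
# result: [56, 78, 98]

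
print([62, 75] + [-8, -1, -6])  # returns [62, 75, -8, -1, -6]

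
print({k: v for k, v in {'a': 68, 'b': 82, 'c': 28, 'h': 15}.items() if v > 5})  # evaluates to {'a': 68, 'b': 82, 'c': 28, 'h': 15}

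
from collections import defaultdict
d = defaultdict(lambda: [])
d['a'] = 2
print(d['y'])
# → []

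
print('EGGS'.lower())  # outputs eggs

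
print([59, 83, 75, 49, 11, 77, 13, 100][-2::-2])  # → [13, 11, 75, 59]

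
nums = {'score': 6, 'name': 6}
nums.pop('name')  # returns 6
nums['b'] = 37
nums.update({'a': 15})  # {'score': 6, 'b': 37, 'a': 15}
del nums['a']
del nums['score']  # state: {'b': 37}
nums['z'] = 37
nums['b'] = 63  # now {'b': 63, 'z': 37}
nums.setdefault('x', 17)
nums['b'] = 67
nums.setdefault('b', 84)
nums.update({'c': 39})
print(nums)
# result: {'b': 67, 'z': 37, 'x': 17, 'c': 39}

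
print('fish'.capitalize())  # Fish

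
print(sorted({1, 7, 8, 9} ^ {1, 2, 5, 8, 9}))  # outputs [2, 5, 7]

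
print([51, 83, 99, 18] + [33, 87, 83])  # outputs [51, 83, 99, 18, 33, 87, 83]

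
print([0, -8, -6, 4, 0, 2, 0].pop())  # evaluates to 0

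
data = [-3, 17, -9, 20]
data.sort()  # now [-9, -3, 17, 20]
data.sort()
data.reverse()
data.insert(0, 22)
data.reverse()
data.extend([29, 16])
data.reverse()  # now [16, 29, 22, 20, 17, -3, -9]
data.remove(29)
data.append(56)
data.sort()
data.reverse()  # [56, 22, 20, 17, 16, -3, -9]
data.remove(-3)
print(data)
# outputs [56, 22, 20, 17, 16, -9]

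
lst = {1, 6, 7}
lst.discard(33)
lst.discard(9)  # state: {1, 6, 7}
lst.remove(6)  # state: {1, 7}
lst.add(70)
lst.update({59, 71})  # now {1, 7, 59, 70, 71}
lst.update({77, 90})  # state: {1, 7, 59, 70, 71, 77, 90}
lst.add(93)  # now {1, 7, 59, 70, 71, 77, 90, 93}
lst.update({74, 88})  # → {1, 7, 59, 70, 71, 74, 77, 88, 90, 93}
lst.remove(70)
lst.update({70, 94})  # {1, 7, 59, 70, 71, 74, 77, 88, 90, 93, 94}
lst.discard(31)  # {1, 7, 59, 70, 71, 74, 77, 88, 90, 93, 94}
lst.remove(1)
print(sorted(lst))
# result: [7, 59, 70, 71, 74, 77, 88, 90, 93, 94]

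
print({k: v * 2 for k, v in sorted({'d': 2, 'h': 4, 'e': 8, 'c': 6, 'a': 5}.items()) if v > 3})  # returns {'a': 10, 'c': 12, 'e': 16, 'h': 8}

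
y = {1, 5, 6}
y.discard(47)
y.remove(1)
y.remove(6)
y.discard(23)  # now {5}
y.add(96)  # {5, 96}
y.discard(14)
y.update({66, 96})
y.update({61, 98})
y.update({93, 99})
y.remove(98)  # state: {5, 61, 66, 93, 96, 99}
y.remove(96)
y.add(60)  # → {5, 60, 61, 66, 93, 99}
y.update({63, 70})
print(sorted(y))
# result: [5, 60, 61, 63, 66, 70, 93, 99]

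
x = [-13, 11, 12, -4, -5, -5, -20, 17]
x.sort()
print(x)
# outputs [-20, -13, -5, -5, -4, 11, 12, 17]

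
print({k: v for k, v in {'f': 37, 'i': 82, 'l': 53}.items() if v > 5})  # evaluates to {'f': 37, 'i': 82, 'l': 53}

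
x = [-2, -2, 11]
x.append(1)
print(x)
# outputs [-2, -2, 11, 1]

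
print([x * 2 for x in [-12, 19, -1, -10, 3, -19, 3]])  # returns [-24, 38, -2, -20, 6, -38, 6]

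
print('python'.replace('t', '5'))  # py5hon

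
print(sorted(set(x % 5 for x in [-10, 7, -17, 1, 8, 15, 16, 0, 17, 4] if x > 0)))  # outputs [0, 1, 2, 3, 4]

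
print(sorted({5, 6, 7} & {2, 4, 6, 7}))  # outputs [6, 7]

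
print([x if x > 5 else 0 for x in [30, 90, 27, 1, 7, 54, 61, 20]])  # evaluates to [30, 90, 27, 0, 7, 54, 61, 20]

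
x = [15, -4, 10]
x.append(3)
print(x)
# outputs [15, -4, 10, 3]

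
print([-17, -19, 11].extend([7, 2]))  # None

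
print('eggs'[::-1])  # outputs sgge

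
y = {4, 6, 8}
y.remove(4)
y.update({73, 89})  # {6, 8, 73, 89}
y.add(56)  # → {6, 8, 56, 73, 89}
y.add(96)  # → {6, 8, 56, 73, 89, 96}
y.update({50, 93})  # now {6, 8, 50, 56, 73, 89, 93, 96}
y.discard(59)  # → {6, 8, 50, 56, 73, 89, 93, 96}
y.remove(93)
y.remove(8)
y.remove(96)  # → {6, 50, 56, 73, 89}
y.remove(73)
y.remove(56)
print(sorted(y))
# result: [6, 50, 89]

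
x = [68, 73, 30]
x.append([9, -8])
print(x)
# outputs [68, 73, 30, [9, -8]]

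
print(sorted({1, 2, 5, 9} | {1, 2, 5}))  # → [1, 2, 5, 9]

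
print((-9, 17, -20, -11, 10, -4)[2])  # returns -20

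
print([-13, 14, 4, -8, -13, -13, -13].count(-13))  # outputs 4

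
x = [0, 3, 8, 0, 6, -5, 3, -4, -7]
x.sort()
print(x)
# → [-7, -5, -4, 0, 0, 3, 3, 6, 8]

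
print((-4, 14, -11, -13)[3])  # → -13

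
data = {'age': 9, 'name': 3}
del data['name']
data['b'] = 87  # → {'age': 9, 'b': 87}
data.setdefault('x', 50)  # 50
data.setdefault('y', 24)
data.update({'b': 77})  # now {'age': 9, 'b': 77, 'x': 50, 'y': 24}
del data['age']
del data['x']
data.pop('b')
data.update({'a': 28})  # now {'y': 24, 'a': 28}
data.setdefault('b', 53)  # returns 53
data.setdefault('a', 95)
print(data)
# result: {'y': 24, 'a': 28, 'b': 53}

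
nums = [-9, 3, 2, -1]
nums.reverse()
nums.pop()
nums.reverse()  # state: [3, 2, -1]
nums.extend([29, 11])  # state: [3, 2, -1, 29, 11]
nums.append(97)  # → [3, 2, -1, 29, 11, 97]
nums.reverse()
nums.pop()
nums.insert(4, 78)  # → [97, 11, 29, -1, 78, 2]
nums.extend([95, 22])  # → [97, 11, 29, -1, 78, 2, 95, 22]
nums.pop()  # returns 22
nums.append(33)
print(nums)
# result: [97, 11, 29, -1, 78, 2, 95, 33]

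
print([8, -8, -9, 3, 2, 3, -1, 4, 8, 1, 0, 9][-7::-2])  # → [3, 3, -8]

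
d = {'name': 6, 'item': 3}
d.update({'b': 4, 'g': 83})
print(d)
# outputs {'name': 6, 'item': 3, 'b': 4, 'g': 83}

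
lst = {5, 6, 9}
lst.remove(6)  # {5, 9}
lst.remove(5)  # {9}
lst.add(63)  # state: {9, 63}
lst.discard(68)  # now {9, 63}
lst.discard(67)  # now {9, 63}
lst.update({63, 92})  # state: {9, 63, 92}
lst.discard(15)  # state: {9, 63, 92}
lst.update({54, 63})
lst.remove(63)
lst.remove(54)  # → {9, 92}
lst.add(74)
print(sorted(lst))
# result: [9, 74, 92]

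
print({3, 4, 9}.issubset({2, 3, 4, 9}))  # True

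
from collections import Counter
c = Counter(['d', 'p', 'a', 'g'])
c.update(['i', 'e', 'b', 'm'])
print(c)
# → Counter({'d': 1, 'p': 1, 'a': 1, 'g': 1, 'i': 1, 'e': 1, 'b': 1, 'm': 1})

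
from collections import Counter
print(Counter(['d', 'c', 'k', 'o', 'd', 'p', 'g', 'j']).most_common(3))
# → [('d', 2), ('c', 1), ('k', 1)]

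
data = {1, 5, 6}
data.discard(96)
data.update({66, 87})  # {1, 5, 6, 66, 87}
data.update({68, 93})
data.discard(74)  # {1, 5, 6, 66, 68, 87, 93}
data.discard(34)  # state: {1, 5, 6, 66, 68, 87, 93}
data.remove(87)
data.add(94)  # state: {1, 5, 6, 66, 68, 93, 94}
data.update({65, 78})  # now {1, 5, 6, 65, 66, 68, 78, 93, 94}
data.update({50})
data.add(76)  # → {1, 5, 6, 50, 65, 66, 68, 76, 78, 93, 94}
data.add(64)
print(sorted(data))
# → [1, 5, 6, 50, 64, 65, 66, 68, 76, 78, 93, 94]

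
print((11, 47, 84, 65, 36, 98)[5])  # 98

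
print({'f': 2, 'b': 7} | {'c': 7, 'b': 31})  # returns {'f': 2, 'b': 31, 'c': 7}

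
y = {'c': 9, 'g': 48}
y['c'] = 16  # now {'c': 16, 'g': 48}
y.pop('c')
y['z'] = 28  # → {'g': 48, 'z': 28}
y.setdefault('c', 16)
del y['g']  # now {'z': 28, 'c': 16}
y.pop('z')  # 28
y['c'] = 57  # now {'c': 57}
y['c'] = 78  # {'c': 78}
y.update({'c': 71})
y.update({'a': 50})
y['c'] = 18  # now {'c': 18, 'a': 50}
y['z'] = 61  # {'c': 18, 'a': 50, 'z': 61}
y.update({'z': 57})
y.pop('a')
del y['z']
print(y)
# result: {'c': 18}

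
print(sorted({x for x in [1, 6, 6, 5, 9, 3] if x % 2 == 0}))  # [6]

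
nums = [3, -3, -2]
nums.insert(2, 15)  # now [3, -3, 15, -2]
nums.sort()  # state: [-3, -2, 3, 15]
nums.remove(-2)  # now [-3, 3, 15]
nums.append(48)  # [-3, 3, 15, 48]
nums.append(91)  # [-3, 3, 15, 48, 91]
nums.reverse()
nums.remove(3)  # [91, 48, 15, -3]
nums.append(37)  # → [91, 48, 15, -3, 37]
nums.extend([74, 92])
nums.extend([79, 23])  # [91, 48, 15, -3, 37, 74, 92, 79, 23]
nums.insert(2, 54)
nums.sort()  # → [-3, 15, 23, 37, 48, 54, 74, 79, 91, 92]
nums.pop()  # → 92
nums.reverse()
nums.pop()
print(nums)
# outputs [91, 79, 74, 54, 48, 37, 23, 15]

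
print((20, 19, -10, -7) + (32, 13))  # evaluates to (20, 19, -10, -7, 32, 13)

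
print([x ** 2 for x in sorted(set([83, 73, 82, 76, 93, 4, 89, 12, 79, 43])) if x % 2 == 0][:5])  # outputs [16, 144, 5776, 6724]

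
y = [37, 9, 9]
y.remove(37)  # [9, 9]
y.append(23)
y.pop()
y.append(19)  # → [9, 9, 19]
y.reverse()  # [19, 9, 9]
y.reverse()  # [9, 9, 19]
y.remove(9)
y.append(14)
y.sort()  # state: [9, 14, 19]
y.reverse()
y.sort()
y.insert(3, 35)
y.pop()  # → 35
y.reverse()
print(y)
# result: [19, 14, 9]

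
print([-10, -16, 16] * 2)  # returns [-10, -16, 16, -10, -16, 16]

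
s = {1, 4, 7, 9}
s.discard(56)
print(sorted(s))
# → [1, 4, 7, 9]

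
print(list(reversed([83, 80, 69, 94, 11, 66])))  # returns [66, 11, 94, 69, 80, 83]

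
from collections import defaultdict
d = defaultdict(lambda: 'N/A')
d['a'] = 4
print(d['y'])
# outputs N/A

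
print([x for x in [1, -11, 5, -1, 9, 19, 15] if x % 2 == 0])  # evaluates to []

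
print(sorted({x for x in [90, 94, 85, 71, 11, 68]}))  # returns [11, 68, 71, 85, 90, 94]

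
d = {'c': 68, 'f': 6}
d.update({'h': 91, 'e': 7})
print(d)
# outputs {'c': 68, 'f': 6, 'h': 91, 'e': 7}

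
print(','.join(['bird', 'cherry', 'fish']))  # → bird,cherry,fish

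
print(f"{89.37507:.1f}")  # 89.4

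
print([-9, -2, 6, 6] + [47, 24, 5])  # [-9, -2, 6, 6, 47, 24, 5]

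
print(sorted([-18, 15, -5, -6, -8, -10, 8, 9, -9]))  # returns [-18, -10, -9, -8, -6, -5, 8, 9, 15]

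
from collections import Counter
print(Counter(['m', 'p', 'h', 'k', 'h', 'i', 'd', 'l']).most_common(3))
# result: [('h', 2), ('m', 1), ('p', 1)]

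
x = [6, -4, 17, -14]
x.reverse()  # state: [-14, 17, -4, 6]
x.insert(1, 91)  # [-14, 91, 17, -4, 6]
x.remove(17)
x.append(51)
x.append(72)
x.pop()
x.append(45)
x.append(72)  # [-14, 91, -4, 6, 51, 45, 72]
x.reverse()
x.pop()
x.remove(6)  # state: [72, 45, 51, -4, 91]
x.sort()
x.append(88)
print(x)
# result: [-4, 45, 51, 72, 91, 88]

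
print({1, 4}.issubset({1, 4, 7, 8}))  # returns True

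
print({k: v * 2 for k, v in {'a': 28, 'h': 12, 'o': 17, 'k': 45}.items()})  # {'a': 56, 'h': 24, 'o': 34, 'k': 90}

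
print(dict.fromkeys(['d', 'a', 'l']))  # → {'d': None, 'a': None, 'l': None}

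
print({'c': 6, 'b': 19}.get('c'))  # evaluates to 6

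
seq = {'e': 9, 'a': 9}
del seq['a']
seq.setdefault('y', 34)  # 34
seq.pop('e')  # 9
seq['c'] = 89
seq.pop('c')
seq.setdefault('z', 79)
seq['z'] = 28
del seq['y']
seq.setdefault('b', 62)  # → 62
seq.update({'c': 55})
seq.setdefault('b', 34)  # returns 62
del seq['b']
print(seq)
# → {'z': 28, 'c': 55}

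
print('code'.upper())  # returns CODE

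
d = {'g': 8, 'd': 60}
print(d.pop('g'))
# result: 8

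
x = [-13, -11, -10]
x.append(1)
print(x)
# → [-13, -11, -10, 1]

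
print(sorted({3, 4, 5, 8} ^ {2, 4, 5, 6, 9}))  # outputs [2, 3, 6, 8, 9]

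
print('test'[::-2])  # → te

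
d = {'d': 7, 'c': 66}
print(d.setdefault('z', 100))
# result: 100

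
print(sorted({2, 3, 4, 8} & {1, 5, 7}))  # []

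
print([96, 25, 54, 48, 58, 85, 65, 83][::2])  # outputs [96, 54, 58, 65]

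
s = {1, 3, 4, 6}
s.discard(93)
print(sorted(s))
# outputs [1, 3, 4, 6]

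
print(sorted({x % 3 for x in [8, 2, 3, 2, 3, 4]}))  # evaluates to [0, 1, 2]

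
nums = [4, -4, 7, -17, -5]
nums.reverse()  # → [-5, -17, 7, -4, 4]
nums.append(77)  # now [-5, -17, 7, -4, 4, 77]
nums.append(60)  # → [-5, -17, 7, -4, 4, 77, 60]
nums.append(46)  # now [-5, -17, 7, -4, 4, 77, 60, 46]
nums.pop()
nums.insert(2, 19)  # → [-5, -17, 19, 7, -4, 4, 77, 60]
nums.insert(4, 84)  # [-5, -17, 19, 7, 84, -4, 4, 77, 60]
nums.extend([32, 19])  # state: [-5, -17, 19, 7, 84, -4, 4, 77, 60, 32, 19]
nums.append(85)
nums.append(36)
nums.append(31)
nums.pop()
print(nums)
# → [-5, -17, 19, 7, 84, -4, 4, 77, 60, 32, 19, 85, 36]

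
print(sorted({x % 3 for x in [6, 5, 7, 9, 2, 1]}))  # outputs [0, 1, 2]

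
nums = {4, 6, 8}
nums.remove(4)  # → {6, 8}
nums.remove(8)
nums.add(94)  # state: {6, 94}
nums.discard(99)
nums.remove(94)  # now {6}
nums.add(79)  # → {6, 79}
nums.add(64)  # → {6, 64, 79}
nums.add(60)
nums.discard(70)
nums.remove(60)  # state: {6, 64, 79}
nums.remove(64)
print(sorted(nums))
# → [6, 79]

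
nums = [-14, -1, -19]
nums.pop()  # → -19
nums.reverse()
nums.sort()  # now [-14, -1]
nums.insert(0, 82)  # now [82, -14, -1]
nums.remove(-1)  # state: [82, -14]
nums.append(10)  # [82, -14, 10]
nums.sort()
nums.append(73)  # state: [-14, 10, 82, 73]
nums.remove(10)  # [-14, 82, 73]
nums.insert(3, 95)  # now [-14, 82, 73, 95]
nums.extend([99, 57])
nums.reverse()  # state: [57, 99, 95, 73, 82, -14]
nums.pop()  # -14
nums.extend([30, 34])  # [57, 99, 95, 73, 82, 30, 34]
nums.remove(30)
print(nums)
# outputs [57, 99, 95, 73, 82, 34]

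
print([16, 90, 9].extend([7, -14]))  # None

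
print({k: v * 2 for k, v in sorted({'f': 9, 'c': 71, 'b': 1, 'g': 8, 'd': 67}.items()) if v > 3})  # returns {'c': 142, 'd': 134, 'f': 18, 'g': 16}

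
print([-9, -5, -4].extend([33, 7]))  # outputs None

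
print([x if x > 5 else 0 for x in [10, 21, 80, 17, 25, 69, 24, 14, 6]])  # [10, 21, 80, 17, 25, 69, 24, 14, 6]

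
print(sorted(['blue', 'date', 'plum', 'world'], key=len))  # ['blue', 'date', 'plum', 'world']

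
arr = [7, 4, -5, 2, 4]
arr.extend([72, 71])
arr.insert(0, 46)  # [46, 7, 4, -5, 2, 4, 72, 71]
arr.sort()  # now [-5, 2, 4, 4, 7, 46, 71, 72]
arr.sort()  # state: [-5, 2, 4, 4, 7, 46, 71, 72]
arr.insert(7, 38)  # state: [-5, 2, 4, 4, 7, 46, 71, 38, 72]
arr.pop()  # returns 72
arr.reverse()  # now [38, 71, 46, 7, 4, 4, 2, -5]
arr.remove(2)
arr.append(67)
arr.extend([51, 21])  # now [38, 71, 46, 7, 4, 4, -5, 67, 51, 21]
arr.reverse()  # [21, 51, 67, -5, 4, 4, 7, 46, 71, 38]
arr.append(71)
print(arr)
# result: [21, 51, 67, -5, 4, 4, 7, 46, 71, 38, 71]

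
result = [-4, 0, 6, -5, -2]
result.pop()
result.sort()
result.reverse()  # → [6, 0, -4, -5]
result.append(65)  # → [6, 0, -4, -5, 65]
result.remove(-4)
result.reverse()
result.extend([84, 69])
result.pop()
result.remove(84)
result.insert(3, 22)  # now [65, -5, 0, 22, 6]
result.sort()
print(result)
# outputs [-5, 0, 6, 22, 65]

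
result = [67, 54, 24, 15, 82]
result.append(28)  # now [67, 54, 24, 15, 82, 28]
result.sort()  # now [15, 24, 28, 54, 67, 82]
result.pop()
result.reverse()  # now [67, 54, 28, 24, 15]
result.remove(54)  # [67, 28, 24, 15]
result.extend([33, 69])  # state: [67, 28, 24, 15, 33, 69]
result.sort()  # [15, 24, 28, 33, 67, 69]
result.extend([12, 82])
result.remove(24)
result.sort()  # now [12, 15, 28, 33, 67, 69, 82]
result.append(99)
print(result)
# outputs [12, 15, 28, 33, 67, 69, 82, 99]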